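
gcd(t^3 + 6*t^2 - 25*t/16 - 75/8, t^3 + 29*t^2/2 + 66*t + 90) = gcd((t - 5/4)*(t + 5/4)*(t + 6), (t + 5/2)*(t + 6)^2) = t + 6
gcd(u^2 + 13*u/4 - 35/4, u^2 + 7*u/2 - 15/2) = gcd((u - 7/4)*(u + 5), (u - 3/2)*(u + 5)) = u + 5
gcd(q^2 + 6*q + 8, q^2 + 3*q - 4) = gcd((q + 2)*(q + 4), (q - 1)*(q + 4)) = q + 4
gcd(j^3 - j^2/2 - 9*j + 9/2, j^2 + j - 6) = j + 3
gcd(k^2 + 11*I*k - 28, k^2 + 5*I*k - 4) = k + 4*I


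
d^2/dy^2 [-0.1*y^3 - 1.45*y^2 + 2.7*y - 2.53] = -0.6*y - 2.9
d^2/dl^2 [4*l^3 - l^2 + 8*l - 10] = 24*l - 2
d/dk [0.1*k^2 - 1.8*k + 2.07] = 0.2*k - 1.8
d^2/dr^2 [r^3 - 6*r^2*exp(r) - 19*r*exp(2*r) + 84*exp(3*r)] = -6*r^2*exp(r) - 76*r*exp(2*r) - 24*r*exp(r) + 6*r + 756*exp(3*r) - 76*exp(2*r) - 12*exp(r)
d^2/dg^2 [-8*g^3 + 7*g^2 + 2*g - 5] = 14 - 48*g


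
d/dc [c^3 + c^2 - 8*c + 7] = 3*c^2 + 2*c - 8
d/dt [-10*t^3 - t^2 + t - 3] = -30*t^2 - 2*t + 1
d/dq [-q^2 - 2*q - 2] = -2*q - 2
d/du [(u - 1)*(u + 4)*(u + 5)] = 3*u^2 + 16*u + 11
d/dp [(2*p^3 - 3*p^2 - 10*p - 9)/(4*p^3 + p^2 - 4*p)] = 2*(7*p^4 + 32*p^3 + 65*p^2 + 9*p - 18)/(p^2*(16*p^4 + 8*p^3 - 31*p^2 - 8*p + 16))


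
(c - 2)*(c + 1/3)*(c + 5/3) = c^3 - 31*c/9 - 10/9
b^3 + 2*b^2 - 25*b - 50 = (b - 5)*(b + 2)*(b + 5)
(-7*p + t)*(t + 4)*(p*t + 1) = -7*p^2*t^2 - 28*p^2*t + p*t^3 + 4*p*t^2 - 7*p*t - 28*p + t^2 + 4*t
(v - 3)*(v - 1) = v^2 - 4*v + 3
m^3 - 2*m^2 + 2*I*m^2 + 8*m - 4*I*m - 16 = (m - 2)*(m - 2*I)*(m + 4*I)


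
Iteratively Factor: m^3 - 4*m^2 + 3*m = (m - 1)*(m^2 - 3*m) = m*(m - 1)*(m - 3)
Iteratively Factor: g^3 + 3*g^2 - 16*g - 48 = (g - 4)*(g^2 + 7*g + 12) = (g - 4)*(g + 3)*(g + 4)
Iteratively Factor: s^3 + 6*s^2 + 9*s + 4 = (s + 1)*(s^2 + 5*s + 4) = (s + 1)^2*(s + 4)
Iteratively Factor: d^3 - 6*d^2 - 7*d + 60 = (d - 4)*(d^2 - 2*d - 15) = (d - 4)*(d + 3)*(d - 5)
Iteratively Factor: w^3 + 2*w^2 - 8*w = (w)*(w^2 + 2*w - 8) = w*(w - 2)*(w + 4)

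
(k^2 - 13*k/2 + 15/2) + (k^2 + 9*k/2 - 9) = 2*k^2 - 2*k - 3/2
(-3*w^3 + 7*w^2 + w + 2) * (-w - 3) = 3*w^4 + 2*w^3 - 22*w^2 - 5*w - 6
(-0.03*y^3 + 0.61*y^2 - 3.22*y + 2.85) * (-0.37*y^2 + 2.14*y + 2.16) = 0.0111*y^5 - 0.2899*y^4 + 2.432*y^3 - 6.6277*y^2 - 0.8562*y + 6.156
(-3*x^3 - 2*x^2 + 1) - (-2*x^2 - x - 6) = -3*x^3 + x + 7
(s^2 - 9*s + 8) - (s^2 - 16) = 24 - 9*s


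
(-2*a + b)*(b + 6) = -2*a*b - 12*a + b^2 + 6*b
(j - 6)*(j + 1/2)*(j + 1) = j^3 - 9*j^2/2 - 17*j/2 - 3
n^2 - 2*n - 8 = (n - 4)*(n + 2)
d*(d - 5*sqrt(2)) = d^2 - 5*sqrt(2)*d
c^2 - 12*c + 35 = (c - 7)*(c - 5)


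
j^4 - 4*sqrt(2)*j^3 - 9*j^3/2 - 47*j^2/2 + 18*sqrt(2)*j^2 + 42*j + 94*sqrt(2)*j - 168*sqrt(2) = (j - 7)*(j - 3/2)*(j + 4)*(j - 4*sqrt(2))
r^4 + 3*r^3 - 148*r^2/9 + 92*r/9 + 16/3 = (r - 2)*(r - 4/3)*(r + 1/3)*(r + 6)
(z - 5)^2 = z^2 - 10*z + 25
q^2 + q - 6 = (q - 2)*(q + 3)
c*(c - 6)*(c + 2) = c^3 - 4*c^2 - 12*c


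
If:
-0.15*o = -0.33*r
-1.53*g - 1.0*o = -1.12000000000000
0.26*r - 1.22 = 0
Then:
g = -6.02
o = 10.32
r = 4.69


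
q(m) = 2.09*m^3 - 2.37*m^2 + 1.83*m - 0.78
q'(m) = 6.27*m^2 - 4.74*m + 1.83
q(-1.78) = -23.33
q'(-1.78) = 30.13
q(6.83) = 567.06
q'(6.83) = 261.94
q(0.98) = 0.70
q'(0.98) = 3.21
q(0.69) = 0.04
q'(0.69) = 1.54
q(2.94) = 37.23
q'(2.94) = 42.09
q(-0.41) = -2.07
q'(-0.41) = 4.83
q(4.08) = 109.18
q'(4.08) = 86.86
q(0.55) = -0.14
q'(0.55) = 1.12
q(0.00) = -0.78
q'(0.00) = 1.83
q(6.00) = 376.32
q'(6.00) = 199.11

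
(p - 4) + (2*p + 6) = 3*p + 2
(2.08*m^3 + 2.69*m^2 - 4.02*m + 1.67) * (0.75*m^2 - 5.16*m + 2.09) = 1.56*m^5 - 8.7153*m^4 - 12.5482*m^3 + 27.6178*m^2 - 17.019*m + 3.4903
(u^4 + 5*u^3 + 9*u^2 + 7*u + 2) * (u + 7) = u^5 + 12*u^4 + 44*u^3 + 70*u^2 + 51*u + 14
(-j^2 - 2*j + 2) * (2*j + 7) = -2*j^3 - 11*j^2 - 10*j + 14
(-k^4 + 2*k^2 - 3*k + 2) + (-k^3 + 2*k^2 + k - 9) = -k^4 - k^3 + 4*k^2 - 2*k - 7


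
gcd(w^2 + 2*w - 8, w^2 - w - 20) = w + 4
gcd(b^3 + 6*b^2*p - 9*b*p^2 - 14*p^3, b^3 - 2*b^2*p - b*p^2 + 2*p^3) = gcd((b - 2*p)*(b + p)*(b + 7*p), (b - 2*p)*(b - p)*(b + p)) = -b^2 + b*p + 2*p^2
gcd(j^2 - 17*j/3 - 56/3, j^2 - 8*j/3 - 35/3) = j + 7/3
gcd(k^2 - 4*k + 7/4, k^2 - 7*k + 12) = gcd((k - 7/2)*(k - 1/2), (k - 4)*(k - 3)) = 1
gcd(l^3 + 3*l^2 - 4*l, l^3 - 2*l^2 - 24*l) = l^2 + 4*l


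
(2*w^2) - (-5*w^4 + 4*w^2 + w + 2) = 5*w^4 - 2*w^2 - w - 2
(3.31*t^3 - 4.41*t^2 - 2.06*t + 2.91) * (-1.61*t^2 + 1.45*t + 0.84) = -5.3291*t^5 + 11.8996*t^4 - 0.2975*t^3 - 11.3765*t^2 + 2.4891*t + 2.4444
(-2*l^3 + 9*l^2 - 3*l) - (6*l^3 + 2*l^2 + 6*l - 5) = -8*l^3 + 7*l^2 - 9*l + 5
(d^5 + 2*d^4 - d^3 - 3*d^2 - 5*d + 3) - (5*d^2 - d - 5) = d^5 + 2*d^4 - d^3 - 8*d^2 - 4*d + 8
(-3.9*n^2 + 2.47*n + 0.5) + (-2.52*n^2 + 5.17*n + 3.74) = -6.42*n^2 + 7.64*n + 4.24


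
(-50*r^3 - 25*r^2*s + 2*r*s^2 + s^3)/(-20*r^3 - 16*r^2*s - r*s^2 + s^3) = (5*r + s)/(2*r + s)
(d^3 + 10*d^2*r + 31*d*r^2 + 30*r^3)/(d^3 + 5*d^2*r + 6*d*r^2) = (d + 5*r)/d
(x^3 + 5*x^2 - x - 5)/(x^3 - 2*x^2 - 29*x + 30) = (x + 1)/(x - 6)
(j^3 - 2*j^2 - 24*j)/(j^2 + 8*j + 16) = j*(j - 6)/(j + 4)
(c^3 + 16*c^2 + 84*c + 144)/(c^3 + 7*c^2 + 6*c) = (c^2 + 10*c + 24)/(c*(c + 1))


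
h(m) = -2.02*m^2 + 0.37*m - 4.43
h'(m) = 0.37 - 4.04*m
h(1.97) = -11.54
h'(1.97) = -7.59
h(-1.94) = -12.75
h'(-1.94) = 8.21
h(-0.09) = -4.48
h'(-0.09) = 0.73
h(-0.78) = -5.95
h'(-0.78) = 3.52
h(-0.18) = -4.56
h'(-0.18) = 1.10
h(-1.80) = -11.64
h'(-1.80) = 7.64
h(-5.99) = -79.12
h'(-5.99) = 24.57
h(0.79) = -5.40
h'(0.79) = -2.82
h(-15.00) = -464.48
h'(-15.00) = 60.97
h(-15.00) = -464.48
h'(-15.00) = 60.97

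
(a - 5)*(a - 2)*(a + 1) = a^3 - 6*a^2 + 3*a + 10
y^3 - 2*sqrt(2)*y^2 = y^2*(y - 2*sqrt(2))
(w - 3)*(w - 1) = w^2 - 4*w + 3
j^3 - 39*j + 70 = (j - 5)*(j - 2)*(j + 7)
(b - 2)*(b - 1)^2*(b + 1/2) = b^4 - 7*b^3/2 + 3*b^2 + b/2 - 1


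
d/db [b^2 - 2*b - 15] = 2*b - 2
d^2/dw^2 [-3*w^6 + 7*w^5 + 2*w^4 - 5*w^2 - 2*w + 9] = -90*w^4 + 140*w^3 + 24*w^2 - 10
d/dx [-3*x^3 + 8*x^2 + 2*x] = -9*x^2 + 16*x + 2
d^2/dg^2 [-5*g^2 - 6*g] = -10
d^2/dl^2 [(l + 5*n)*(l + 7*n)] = 2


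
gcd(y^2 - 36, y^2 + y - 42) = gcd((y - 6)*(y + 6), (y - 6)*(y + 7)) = y - 6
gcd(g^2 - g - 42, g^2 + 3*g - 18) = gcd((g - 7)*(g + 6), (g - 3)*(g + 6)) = g + 6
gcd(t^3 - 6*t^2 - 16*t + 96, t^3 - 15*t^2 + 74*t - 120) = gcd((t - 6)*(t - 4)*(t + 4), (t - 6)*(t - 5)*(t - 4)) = t^2 - 10*t + 24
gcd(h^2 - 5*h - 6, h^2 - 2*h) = 1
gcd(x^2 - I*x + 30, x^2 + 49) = 1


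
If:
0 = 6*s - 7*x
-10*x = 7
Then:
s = -49/60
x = -7/10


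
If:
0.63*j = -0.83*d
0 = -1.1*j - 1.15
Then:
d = 0.79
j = -1.05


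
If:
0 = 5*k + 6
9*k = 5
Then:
No Solution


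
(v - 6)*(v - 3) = v^2 - 9*v + 18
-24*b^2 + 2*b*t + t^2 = (-4*b + t)*(6*b + t)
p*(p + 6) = p^2 + 6*p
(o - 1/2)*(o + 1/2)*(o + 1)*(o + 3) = o^4 + 4*o^3 + 11*o^2/4 - o - 3/4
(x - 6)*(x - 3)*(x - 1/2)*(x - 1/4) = x^4 - 39*x^3/4 + 199*x^2/8 - 117*x/8 + 9/4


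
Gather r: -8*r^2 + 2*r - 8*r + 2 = -8*r^2 - 6*r + 2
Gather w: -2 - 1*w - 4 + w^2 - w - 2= w^2 - 2*w - 8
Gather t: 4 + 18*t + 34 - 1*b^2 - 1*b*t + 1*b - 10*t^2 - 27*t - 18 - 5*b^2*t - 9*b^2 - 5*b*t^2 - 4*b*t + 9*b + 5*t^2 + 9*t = -10*b^2 + 10*b + t^2*(-5*b - 5) + t*(-5*b^2 - 5*b) + 20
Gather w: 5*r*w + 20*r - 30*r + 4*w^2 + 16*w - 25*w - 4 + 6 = -10*r + 4*w^2 + w*(5*r - 9) + 2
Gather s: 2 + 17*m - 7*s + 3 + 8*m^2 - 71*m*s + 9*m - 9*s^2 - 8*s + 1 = 8*m^2 + 26*m - 9*s^2 + s*(-71*m - 15) + 6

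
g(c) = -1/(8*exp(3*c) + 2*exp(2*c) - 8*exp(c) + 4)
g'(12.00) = 0.00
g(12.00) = 0.00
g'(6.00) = 0.00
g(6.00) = 0.00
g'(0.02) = 0.52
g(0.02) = -0.16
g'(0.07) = 0.44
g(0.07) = -0.13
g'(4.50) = 0.00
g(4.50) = -0.00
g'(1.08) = 0.02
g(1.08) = -0.00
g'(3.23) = 0.00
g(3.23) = -0.00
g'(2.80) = 0.00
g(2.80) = -0.00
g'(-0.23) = 0.96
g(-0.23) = -0.34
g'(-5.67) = -0.00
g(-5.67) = -0.25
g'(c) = -(-24*exp(3*c) - 4*exp(2*c) + 8*exp(c))/(8*exp(3*c) + 2*exp(2*c) - 8*exp(c) + 4)^2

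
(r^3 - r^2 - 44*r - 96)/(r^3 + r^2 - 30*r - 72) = (r - 8)/(r - 6)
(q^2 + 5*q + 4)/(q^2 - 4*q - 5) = (q + 4)/(q - 5)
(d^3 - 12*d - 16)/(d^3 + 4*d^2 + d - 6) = (d^2 - 2*d - 8)/(d^2 + 2*d - 3)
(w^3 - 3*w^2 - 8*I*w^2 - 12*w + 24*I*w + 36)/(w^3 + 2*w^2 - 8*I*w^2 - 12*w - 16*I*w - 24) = (w - 3)/(w + 2)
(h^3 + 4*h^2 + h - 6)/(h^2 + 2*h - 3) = h + 2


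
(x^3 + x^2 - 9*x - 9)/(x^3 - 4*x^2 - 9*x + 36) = (x + 1)/(x - 4)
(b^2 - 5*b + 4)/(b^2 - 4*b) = (b - 1)/b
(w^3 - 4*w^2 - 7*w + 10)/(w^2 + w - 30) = (w^2 + w - 2)/(w + 6)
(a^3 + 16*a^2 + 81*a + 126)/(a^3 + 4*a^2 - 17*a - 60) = (a^2 + 13*a + 42)/(a^2 + a - 20)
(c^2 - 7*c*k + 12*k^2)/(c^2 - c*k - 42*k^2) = (-c^2 + 7*c*k - 12*k^2)/(-c^2 + c*k + 42*k^2)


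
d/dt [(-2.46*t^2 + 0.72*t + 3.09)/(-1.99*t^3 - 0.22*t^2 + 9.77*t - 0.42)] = (-4.8954*t^4 + 2.8656*t^3 - 5.4285*t^2 + 3.426*t - 30.4917)/(3.9601*t^6 + 0.8756*t^5 - 38.8362*t^4 - 2.6272*t^3 + 95.6377*t^2 - 8.2068*t + 0.1764)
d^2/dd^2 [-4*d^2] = -8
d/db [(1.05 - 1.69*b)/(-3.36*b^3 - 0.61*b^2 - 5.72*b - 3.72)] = (-11.3568*b^3 + 9.5531*b^2 + 1.281*b + 12.2928)/(11.2896*b^6 + 4.0992*b^5 + 38.8105*b^4 + 31.9768*b^3 + 37.2568*b^2 + 42.5568*b + 13.8384)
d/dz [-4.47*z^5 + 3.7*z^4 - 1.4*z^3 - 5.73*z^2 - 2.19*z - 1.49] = -22.35*z^4 + 14.8*z^3 - 4.2*z^2 - 11.46*z - 2.19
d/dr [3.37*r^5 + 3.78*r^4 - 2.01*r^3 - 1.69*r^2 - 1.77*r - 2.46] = 16.85*r^4 + 15.12*r^3 - 6.03*r^2 - 3.38*r - 1.77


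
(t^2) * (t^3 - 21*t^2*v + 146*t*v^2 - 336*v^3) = t^5 - 21*t^4*v + 146*t^3*v^2 - 336*t^2*v^3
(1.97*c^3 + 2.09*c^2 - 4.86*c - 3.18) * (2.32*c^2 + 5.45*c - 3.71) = 4.5704*c^5 + 15.5853*c^4 - 7.1934*c^3 - 41.6185*c^2 + 0.699599999999997*c + 11.7978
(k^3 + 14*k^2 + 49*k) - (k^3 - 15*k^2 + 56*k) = 29*k^2 - 7*k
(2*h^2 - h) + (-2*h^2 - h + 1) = 1 - 2*h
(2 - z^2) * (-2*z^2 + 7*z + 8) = 2*z^4 - 7*z^3 - 12*z^2 + 14*z + 16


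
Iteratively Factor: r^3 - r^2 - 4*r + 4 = (r - 1)*(r^2 - 4) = (r - 2)*(r - 1)*(r + 2)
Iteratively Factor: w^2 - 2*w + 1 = (w - 1)*(w - 1)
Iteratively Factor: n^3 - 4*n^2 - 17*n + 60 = (n - 3)*(n^2 - n - 20) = (n - 5)*(n - 3)*(n + 4)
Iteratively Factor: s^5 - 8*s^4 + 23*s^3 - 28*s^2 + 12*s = (s - 1)*(s^4 - 7*s^3 + 16*s^2 - 12*s) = s*(s - 1)*(s^3 - 7*s^2 + 16*s - 12) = s*(s - 2)*(s - 1)*(s^2 - 5*s + 6) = s*(s - 2)^2*(s - 1)*(s - 3)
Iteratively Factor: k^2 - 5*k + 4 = (k - 1)*(k - 4)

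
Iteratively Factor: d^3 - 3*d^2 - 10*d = (d - 5)*(d^2 + 2*d) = (d - 5)*(d + 2)*(d)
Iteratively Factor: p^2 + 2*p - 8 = (p + 4)*(p - 2)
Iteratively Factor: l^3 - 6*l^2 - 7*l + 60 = (l + 3)*(l^2 - 9*l + 20) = (l - 5)*(l + 3)*(l - 4)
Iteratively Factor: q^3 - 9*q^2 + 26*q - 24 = (q - 4)*(q^2 - 5*q + 6) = (q - 4)*(q - 3)*(q - 2)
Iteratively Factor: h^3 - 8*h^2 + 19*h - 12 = (h - 4)*(h^2 - 4*h + 3) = (h - 4)*(h - 1)*(h - 3)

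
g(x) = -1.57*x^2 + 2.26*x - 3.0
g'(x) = 2.26 - 3.14*x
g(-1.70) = -11.38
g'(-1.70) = 7.60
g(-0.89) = -6.25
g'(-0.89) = 5.05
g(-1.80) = -12.15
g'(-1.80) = 7.91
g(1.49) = -3.12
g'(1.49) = -2.42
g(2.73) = -8.53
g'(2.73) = -6.31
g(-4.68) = -47.96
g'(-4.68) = 16.96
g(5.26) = -34.55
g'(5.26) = -14.26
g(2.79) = -8.92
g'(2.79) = -6.50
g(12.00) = -201.96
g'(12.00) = -35.42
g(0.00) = -3.00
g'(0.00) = 2.26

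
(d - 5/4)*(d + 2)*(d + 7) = d^3 + 31*d^2/4 + 11*d/4 - 35/2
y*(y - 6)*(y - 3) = y^3 - 9*y^2 + 18*y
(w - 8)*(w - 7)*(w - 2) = w^3 - 17*w^2 + 86*w - 112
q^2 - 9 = (q - 3)*(q + 3)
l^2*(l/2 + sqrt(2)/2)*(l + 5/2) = l^4/2 + sqrt(2)*l^3/2 + 5*l^3/4 + 5*sqrt(2)*l^2/4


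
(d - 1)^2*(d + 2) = d^3 - 3*d + 2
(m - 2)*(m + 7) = m^2 + 5*m - 14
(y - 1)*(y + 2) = y^2 + y - 2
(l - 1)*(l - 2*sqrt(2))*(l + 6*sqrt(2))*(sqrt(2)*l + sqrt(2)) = sqrt(2)*l^4 + 8*l^3 - 25*sqrt(2)*l^2 - 8*l + 24*sqrt(2)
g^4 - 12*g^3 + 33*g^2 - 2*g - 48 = (g - 8)*(g - 3)*(g - 2)*(g + 1)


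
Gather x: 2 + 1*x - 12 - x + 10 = 0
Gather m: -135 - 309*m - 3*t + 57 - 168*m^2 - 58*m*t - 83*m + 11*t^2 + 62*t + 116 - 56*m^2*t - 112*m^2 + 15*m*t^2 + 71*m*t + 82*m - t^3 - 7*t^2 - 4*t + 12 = m^2*(-56*t - 280) + m*(15*t^2 + 13*t - 310) - t^3 + 4*t^2 + 55*t + 50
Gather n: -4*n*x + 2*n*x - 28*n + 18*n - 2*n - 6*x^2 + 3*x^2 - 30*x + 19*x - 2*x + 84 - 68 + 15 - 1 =n*(-2*x - 12) - 3*x^2 - 13*x + 30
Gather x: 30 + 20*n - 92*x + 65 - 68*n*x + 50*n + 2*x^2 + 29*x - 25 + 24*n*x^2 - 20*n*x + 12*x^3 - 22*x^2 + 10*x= 70*n + 12*x^3 + x^2*(24*n - 20) + x*(-88*n - 53) + 70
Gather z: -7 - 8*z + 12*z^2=12*z^2 - 8*z - 7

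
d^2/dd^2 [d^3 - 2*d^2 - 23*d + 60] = 6*d - 4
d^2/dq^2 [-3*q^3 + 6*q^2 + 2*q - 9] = 12 - 18*q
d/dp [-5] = 0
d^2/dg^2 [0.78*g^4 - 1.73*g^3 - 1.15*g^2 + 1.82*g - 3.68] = 9.36*g^2 - 10.38*g - 2.3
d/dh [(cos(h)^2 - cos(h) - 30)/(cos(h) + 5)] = -sin(h)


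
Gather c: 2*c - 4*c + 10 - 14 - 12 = -2*c - 16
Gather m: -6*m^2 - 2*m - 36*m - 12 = -6*m^2 - 38*m - 12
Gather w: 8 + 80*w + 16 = 80*w + 24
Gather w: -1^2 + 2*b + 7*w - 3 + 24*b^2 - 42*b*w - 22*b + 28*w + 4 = 24*b^2 - 20*b + w*(35 - 42*b)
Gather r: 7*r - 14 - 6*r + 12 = r - 2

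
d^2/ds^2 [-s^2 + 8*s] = -2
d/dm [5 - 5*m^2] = -10*m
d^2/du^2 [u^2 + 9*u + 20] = 2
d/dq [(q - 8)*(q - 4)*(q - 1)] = 3*q^2 - 26*q + 44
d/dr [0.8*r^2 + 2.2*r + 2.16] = 1.6*r + 2.2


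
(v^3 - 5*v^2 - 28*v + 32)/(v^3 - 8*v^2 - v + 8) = (v + 4)/(v + 1)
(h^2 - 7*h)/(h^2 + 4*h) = (h - 7)/(h + 4)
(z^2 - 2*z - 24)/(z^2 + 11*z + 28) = (z - 6)/(z + 7)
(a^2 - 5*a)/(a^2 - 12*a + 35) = a/(a - 7)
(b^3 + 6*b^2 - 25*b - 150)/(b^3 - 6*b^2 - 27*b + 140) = (b^2 + b - 30)/(b^2 - 11*b + 28)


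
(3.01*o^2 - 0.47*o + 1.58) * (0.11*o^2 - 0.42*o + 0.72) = 0.3311*o^4 - 1.3159*o^3 + 2.5384*o^2 - 1.002*o + 1.1376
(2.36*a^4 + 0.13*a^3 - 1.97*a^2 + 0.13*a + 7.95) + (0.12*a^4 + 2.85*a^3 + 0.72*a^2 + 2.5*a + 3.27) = 2.48*a^4 + 2.98*a^3 - 1.25*a^2 + 2.63*a + 11.22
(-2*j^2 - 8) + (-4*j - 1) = -2*j^2 - 4*j - 9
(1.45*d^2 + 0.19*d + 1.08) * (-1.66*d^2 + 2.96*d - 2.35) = -2.407*d^4 + 3.9766*d^3 - 4.6379*d^2 + 2.7503*d - 2.538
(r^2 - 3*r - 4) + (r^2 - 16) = 2*r^2 - 3*r - 20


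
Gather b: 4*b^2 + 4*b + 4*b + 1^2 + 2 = 4*b^2 + 8*b + 3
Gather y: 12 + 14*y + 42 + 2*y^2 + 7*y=2*y^2 + 21*y + 54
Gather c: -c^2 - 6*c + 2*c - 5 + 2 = -c^2 - 4*c - 3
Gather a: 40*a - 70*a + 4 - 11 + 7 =-30*a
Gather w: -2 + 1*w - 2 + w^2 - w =w^2 - 4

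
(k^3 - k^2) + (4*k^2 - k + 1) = k^3 + 3*k^2 - k + 1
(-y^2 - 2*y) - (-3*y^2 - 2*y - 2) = 2*y^2 + 2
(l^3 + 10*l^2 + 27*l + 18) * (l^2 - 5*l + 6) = l^5 + 5*l^4 - 17*l^3 - 57*l^2 + 72*l + 108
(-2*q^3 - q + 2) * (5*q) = -10*q^4 - 5*q^2 + 10*q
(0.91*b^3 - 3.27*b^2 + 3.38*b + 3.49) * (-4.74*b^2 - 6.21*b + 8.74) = -4.3134*b^5 + 9.8487*b^4 + 12.2389*b^3 - 66.1122*b^2 + 7.8683*b + 30.5026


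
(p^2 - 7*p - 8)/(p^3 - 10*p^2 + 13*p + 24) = 1/(p - 3)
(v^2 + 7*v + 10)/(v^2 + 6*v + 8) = (v + 5)/(v + 4)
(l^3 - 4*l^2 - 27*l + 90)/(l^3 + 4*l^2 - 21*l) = (l^2 - l - 30)/(l*(l + 7))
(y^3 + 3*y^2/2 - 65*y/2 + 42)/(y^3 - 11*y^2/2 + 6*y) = (y + 7)/y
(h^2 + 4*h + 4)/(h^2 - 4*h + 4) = (h^2 + 4*h + 4)/(h^2 - 4*h + 4)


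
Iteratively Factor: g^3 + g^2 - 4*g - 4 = (g + 1)*(g^2 - 4) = (g - 2)*(g + 1)*(g + 2)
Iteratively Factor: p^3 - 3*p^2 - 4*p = (p - 4)*(p^2 + p) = (p - 4)*(p + 1)*(p)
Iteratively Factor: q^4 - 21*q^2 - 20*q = (q + 1)*(q^3 - q^2 - 20*q) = (q + 1)*(q + 4)*(q^2 - 5*q) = (q - 5)*(q + 1)*(q + 4)*(q)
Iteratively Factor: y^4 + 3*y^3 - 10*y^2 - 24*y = (y + 2)*(y^3 + y^2 - 12*y) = (y - 3)*(y + 2)*(y^2 + 4*y) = (y - 3)*(y + 2)*(y + 4)*(y)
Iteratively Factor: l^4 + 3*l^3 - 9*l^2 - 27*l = (l - 3)*(l^3 + 6*l^2 + 9*l) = (l - 3)*(l + 3)*(l^2 + 3*l) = (l - 3)*(l + 3)^2*(l)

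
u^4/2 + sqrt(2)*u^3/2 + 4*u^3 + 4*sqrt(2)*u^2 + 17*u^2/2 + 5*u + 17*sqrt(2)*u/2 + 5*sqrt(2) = (u/2 + 1/2)*(u + 2)*(u + 5)*(u + sqrt(2))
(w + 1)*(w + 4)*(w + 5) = w^3 + 10*w^2 + 29*w + 20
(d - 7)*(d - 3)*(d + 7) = d^3 - 3*d^2 - 49*d + 147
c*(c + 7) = c^2 + 7*c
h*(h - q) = h^2 - h*q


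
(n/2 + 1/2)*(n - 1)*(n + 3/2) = n^3/2 + 3*n^2/4 - n/2 - 3/4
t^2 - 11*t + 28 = (t - 7)*(t - 4)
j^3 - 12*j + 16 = (j - 2)^2*(j + 4)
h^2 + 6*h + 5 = (h + 1)*(h + 5)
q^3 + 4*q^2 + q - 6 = (q - 1)*(q + 2)*(q + 3)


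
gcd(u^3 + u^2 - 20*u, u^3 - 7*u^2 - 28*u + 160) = u^2 + u - 20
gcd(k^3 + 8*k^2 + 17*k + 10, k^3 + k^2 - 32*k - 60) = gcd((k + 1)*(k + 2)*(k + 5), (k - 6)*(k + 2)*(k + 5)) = k^2 + 7*k + 10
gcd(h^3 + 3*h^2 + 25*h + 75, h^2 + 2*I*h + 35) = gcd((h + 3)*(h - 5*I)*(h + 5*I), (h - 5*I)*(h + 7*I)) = h - 5*I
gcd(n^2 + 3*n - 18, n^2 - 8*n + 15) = n - 3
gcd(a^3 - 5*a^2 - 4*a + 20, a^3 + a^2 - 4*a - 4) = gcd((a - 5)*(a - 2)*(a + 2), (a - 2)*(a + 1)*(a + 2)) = a^2 - 4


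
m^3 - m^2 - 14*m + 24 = (m - 3)*(m - 2)*(m + 4)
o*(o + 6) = o^2 + 6*o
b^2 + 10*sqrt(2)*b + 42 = (b + 3*sqrt(2))*(b + 7*sqrt(2))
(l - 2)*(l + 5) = l^2 + 3*l - 10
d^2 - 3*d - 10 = (d - 5)*(d + 2)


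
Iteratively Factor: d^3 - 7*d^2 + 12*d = (d)*(d^2 - 7*d + 12) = d*(d - 3)*(d - 4)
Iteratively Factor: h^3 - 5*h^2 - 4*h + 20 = (h + 2)*(h^2 - 7*h + 10) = (h - 5)*(h + 2)*(h - 2)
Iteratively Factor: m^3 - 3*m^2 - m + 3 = (m - 3)*(m^2 - 1) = (m - 3)*(m + 1)*(m - 1)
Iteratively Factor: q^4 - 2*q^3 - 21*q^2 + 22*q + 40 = (q - 2)*(q^3 - 21*q - 20) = (q - 5)*(q - 2)*(q^2 + 5*q + 4) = (q - 5)*(q - 2)*(q + 1)*(q + 4)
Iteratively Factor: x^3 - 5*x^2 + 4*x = (x - 4)*(x^2 - x) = (x - 4)*(x - 1)*(x)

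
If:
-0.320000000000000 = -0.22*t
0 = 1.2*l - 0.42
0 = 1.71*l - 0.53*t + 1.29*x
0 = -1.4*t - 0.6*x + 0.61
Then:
No Solution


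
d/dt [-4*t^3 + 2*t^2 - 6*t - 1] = -12*t^2 + 4*t - 6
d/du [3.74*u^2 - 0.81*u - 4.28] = 7.48*u - 0.81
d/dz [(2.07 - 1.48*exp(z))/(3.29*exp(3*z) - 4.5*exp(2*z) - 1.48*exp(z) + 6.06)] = (9.7384*exp(3*z) - 27.0909*exp(2*z) + 18.63*exp(z) - 5.9052)*exp(z)/(10.8241*exp(6*z) - 29.61*exp(5*z) + 10.5116*exp(4*z) + 53.1948*exp(3*z) - 52.3496*exp(2*z) - 17.9376*exp(z) + 36.7236)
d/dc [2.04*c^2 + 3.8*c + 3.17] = 4.08*c + 3.8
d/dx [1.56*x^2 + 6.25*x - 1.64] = 3.12*x + 6.25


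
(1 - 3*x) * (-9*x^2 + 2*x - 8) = 27*x^3 - 15*x^2 + 26*x - 8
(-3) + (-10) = -13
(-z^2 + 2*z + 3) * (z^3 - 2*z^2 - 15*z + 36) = -z^5 + 4*z^4 + 14*z^3 - 72*z^2 + 27*z + 108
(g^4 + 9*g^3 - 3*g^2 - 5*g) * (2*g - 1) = 2*g^5 + 17*g^4 - 15*g^3 - 7*g^2 + 5*g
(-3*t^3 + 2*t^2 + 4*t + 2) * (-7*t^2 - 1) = 21*t^5 - 14*t^4 - 25*t^3 - 16*t^2 - 4*t - 2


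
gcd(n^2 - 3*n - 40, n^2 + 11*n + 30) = n + 5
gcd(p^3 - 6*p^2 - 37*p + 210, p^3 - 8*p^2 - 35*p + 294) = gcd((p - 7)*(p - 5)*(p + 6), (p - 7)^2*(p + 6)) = p^2 - p - 42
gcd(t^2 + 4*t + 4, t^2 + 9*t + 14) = t + 2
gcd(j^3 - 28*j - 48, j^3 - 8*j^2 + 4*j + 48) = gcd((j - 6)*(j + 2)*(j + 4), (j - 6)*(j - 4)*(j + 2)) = j^2 - 4*j - 12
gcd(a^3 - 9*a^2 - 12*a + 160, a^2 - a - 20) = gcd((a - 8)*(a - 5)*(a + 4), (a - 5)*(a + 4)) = a^2 - a - 20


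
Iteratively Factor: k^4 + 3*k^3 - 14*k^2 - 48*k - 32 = (k + 4)*(k^3 - k^2 - 10*k - 8) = (k + 2)*(k + 4)*(k^2 - 3*k - 4) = (k + 1)*(k + 2)*(k + 4)*(k - 4)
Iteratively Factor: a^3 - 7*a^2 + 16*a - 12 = (a - 2)*(a^2 - 5*a + 6) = (a - 3)*(a - 2)*(a - 2)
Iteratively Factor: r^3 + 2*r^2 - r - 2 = (r + 1)*(r^2 + r - 2) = (r - 1)*(r + 1)*(r + 2)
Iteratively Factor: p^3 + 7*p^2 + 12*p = (p + 3)*(p^2 + 4*p) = p*(p + 3)*(p + 4)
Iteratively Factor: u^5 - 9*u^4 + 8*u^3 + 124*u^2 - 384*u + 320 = (u - 2)*(u^4 - 7*u^3 - 6*u^2 + 112*u - 160) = (u - 4)*(u - 2)*(u^3 - 3*u^2 - 18*u + 40) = (u - 4)*(u - 2)^2*(u^2 - u - 20) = (u - 4)*(u - 2)^2*(u + 4)*(u - 5)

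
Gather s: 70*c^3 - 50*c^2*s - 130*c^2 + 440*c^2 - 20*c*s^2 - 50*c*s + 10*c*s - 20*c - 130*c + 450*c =70*c^3 + 310*c^2 - 20*c*s^2 + 300*c + s*(-50*c^2 - 40*c)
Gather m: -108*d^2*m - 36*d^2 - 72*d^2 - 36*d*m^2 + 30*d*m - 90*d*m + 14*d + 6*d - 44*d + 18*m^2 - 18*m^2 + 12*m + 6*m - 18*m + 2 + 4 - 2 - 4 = -108*d^2 - 36*d*m^2 - 24*d + m*(-108*d^2 - 60*d)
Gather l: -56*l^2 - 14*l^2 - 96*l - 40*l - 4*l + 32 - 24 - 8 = -70*l^2 - 140*l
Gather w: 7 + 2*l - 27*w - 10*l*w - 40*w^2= 2*l - 40*w^2 + w*(-10*l - 27) + 7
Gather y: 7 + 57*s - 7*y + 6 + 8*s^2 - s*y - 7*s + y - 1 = 8*s^2 + 50*s + y*(-s - 6) + 12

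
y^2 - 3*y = y*(y - 3)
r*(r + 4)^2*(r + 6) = r^4 + 14*r^3 + 64*r^2 + 96*r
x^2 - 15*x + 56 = (x - 8)*(x - 7)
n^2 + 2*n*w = n*(n + 2*w)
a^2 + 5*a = a*(a + 5)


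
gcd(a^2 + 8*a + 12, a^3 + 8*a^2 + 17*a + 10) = a + 2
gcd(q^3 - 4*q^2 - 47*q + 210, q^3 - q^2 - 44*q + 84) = q^2 + q - 42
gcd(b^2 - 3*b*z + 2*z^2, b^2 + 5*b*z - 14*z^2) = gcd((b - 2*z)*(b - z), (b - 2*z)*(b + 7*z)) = -b + 2*z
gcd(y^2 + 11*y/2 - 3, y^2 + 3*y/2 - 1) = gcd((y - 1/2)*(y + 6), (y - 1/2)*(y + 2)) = y - 1/2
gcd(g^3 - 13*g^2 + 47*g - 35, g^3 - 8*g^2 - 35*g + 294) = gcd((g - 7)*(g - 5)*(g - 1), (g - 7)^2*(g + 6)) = g - 7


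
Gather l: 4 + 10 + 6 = 20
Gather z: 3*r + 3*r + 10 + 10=6*r + 20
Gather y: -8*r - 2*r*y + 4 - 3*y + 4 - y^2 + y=-8*r - y^2 + y*(-2*r - 2) + 8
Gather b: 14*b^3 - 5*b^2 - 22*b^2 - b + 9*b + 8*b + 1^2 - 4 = 14*b^3 - 27*b^2 + 16*b - 3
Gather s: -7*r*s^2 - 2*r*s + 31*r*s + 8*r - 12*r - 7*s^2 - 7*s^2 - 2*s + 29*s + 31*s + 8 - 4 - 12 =-4*r + s^2*(-7*r - 14) + s*(29*r + 58) - 8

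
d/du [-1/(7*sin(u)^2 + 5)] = 28*sin(2*u)/(17 - 7*cos(2*u))^2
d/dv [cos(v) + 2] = -sin(v)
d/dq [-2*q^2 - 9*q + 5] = -4*q - 9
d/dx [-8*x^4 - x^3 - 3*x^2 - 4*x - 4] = -32*x^3 - 3*x^2 - 6*x - 4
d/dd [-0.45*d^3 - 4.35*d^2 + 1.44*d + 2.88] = -1.35*d^2 - 8.7*d + 1.44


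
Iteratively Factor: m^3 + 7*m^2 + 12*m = (m + 3)*(m^2 + 4*m) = (m + 3)*(m + 4)*(m)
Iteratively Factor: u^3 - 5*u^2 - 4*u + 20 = (u - 2)*(u^2 - 3*u - 10) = (u - 2)*(u + 2)*(u - 5)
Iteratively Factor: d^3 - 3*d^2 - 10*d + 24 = (d - 4)*(d^2 + d - 6) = (d - 4)*(d - 2)*(d + 3)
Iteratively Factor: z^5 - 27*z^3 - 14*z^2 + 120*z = (z - 5)*(z^4 + 5*z^3 - 2*z^2 - 24*z) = z*(z - 5)*(z^3 + 5*z^2 - 2*z - 24) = z*(z - 5)*(z + 3)*(z^2 + 2*z - 8) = z*(z - 5)*(z - 2)*(z + 3)*(z + 4)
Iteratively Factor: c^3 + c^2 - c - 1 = (c + 1)*(c^2 - 1) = (c - 1)*(c + 1)*(c + 1)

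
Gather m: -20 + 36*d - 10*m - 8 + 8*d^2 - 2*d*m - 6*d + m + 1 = 8*d^2 + 30*d + m*(-2*d - 9) - 27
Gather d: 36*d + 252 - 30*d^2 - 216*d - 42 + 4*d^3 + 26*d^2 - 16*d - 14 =4*d^3 - 4*d^2 - 196*d + 196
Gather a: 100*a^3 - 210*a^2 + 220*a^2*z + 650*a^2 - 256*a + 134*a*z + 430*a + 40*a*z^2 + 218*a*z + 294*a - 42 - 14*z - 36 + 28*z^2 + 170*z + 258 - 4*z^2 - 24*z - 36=100*a^3 + a^2*(220*z + 440) + a*(40*z^2 + 352*z + 468) + 24*z^2 + 132*z + 144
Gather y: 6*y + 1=6*y + 1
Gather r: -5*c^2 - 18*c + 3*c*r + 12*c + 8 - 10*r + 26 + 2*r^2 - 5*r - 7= -5*c^2 - 6*c + 2*r^2 + r*(3*c - 15) + 27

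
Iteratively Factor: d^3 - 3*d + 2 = (d - 1)*(d^2 + d - 2) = (d - 1)*(d + 2)*(d - 1)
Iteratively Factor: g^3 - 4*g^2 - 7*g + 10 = (g + 2)*(g^2 - 6*g + 5) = (g - 1)*(g + 2)*(g - 5)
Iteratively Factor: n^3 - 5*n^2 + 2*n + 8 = (n + 1)*(n^2 - 6*n + 8) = (n - 4)*(n + 1)*(n - 2)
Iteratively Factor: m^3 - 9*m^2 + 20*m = (m)*(m^2 - 9*m + 20) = m*(m - 4)*(m - 5)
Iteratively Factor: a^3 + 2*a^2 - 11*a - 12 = (a + 4)*(a^2 - 2*a - 3) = (a + 1)*(a + 4)*(a - 3)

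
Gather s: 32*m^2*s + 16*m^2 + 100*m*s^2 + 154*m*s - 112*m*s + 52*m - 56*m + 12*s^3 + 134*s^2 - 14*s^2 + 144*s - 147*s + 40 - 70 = 16*m^2 - 4*m + 12*s^3 + s^2*(100*m + 120) + s*(32*m^2 + 42*m - 3) - 30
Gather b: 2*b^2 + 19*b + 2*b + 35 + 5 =2*b^2 + 21*b + 40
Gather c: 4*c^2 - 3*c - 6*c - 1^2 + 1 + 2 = 4*c^2 - 9*c + 2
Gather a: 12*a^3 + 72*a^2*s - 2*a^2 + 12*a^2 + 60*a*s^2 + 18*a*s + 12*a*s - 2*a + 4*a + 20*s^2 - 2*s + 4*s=12*a^3 + a^2*(72*s + 10) + a*(60*s^2 + 30*s + 2) + 20*s^2 + 2*s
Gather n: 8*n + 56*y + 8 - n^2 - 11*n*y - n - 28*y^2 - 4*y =-n^2 + n*(7 - 11*y) - 28*y^2 + 52*y + 8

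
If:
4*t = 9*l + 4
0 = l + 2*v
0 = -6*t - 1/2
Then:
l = -13/27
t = -1/12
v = 13/54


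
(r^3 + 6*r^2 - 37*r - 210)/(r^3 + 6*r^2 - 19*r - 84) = (r^2 - r - 30)/(r^2 - r - 12)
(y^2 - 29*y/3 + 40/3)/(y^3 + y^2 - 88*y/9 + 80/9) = 3*(y - 8)/(3*y^2 + 8*y - 16)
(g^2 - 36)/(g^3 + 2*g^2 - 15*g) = (g^2 - 36)/(g*(g^2 + 2*g - 15))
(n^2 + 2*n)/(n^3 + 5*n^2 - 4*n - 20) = n/(n^2 + 3*n - 10)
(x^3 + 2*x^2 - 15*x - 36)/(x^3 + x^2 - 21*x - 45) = (x - 4)/(x - 5)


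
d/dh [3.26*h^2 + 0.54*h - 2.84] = 6.52*h + 0.54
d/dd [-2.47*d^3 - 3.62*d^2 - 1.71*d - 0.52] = -7.41*d^2 - 7.24*d - 1.71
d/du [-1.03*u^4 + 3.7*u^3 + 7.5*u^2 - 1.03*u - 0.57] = -4.12*u^3 + 11.1*u^2 + 15.0*u - 1.03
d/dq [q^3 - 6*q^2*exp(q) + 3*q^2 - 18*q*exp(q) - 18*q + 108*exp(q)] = -6*q^2*exp(q) + 3*q^2 - 30*q*exp(q) + 6*q + 90*exp(q) - 18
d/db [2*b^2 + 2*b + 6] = 4*b + 2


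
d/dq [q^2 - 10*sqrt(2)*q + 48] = 2*q - 10*sqrt(2)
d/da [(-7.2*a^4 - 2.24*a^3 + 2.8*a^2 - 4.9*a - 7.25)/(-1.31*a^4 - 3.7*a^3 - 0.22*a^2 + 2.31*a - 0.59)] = (23.7056*a^6 + 10.504*a^5 - 58.3002*a^4 - 67.6068*a^3 - 71.1202*a^2 - 6.494*a + 19.6385)/(1.7161*a^8 + 9.694*a^7 + 14.2664*a^6 - 4.4242*a^5 - 15.4998*a^4 + 3.3496*a^3 + 5.5957*a^2 - 2.7258*a + 0.3481)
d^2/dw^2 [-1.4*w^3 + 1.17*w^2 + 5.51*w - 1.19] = 2.34 - 8.4*w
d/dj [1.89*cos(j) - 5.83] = -1.89*sin(j)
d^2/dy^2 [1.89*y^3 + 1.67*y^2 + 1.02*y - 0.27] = 11.34*y + 3.34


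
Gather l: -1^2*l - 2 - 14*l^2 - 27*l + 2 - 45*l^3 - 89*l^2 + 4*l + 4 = -45*l^3 - 103*l^2 - 24*l + 4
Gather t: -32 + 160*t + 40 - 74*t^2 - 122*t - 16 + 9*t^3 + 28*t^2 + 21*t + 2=9*t^3 - 46*t^2 + 59*t - 6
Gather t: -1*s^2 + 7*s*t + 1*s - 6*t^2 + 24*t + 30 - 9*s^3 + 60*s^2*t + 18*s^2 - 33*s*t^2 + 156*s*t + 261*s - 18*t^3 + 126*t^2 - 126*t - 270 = -9*s^3 + 17*s^2 + 262*s - 18*t^3 + t^2*(120 - 33*s) + t*(60*s^2 + 163*s - 102) - 240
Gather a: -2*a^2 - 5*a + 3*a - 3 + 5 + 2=-2*a^2 - 2*a + 4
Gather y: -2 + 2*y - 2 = 2*y - 4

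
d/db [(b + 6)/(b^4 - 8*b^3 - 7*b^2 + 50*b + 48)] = (b^4 - 8*b^3 - 7*b^2 + 50*b - 2*(b + 6)*(2*b^3 - 12*b^2 - 7*b + 25) + 48)/(b^4 - 8*b^3 - 7*b^2 + 50*b + 48)^2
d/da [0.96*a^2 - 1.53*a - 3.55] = 1.92*a - 1.53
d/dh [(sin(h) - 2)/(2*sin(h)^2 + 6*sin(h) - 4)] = (4*sin(h) + cos(h)^2 + 3)*cos(h)/(2*(sin(h)^2 + 3*sin(h) - 2)^2)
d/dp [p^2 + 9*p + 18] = 2*p + 9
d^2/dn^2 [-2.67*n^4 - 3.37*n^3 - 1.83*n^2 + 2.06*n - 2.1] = -32.04*n^2 - 20.22*n - 3.66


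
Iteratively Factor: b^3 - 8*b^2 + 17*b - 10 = (b - 5)*(b^2 - 3*b + 2) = (b - 5)*(b - 1)*(b - 2)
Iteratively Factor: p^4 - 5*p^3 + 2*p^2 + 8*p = (p - 4)*(p^3 - p^2 - 2*p) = (p - 4)*(p + 1)*(p^2 - 2*p) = (p - 4)*(p - 2)*(p + 1)*(p)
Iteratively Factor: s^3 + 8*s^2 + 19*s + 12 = (s + 4)*(s^2 + 4*s + 3) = (s + 1)*(s + 4)*(s + 3)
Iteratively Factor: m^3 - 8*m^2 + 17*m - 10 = (m - 1)*(m^2 - 7*m + 10) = (m - 5)*(m - 1)*(m - 2)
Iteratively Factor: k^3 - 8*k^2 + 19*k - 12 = (k - 1)*(k^2 - 7*k + 12) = (k - 4)*(k - 1)*(k - 3)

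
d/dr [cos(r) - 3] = -sin(r)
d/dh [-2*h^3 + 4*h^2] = 2*h*(4 - 3*h)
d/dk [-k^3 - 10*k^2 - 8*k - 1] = -3*k^2 - 20*k - 8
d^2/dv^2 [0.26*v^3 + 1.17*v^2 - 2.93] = 1.56*v + 2.34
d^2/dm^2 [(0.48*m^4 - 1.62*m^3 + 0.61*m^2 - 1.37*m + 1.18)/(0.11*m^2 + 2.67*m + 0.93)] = (0.011616*m^6 + 0.845856*m^5 + 20.825856*m^4 - 4.087444*m^3 - 19.442658*m^2 - 5.486526*m + 24.441648)/(0.001331*m^6 + 0.096921*m^5 + 2.386296*m^4 + 20.673009*m^3 + 20.175048*m^2 + 6.927849*m + 0.804357)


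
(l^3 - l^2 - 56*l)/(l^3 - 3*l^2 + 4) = l*(l^2 - l - 56)/(l^3 - 3*l^2 + 4)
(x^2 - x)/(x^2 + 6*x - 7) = x/(x + 7)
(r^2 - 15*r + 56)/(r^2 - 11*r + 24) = (r - 7)/(r - 3)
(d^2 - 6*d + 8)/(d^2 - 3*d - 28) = (-d^2 + 6*d - 8)/(-d^2 + 3*d + 28)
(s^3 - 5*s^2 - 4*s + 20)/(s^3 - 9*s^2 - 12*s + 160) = (s^2 - 4)/(s^2 - 4*s - 32)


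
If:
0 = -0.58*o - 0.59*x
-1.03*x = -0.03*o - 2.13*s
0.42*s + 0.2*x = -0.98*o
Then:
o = 0.00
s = 0.00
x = 0.00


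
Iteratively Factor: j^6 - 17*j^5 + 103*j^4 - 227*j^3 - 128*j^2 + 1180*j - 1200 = (j + 2)*(j^5 - 19*j^4 + 141*j^3 - 509*j^2 + 890*j - 600) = (j - 3)*(j + 2)*(j^4 - 16*j^3 + 93*j^2 - 230*j + 200) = (j - 5)*(j - 3)*(j + 2)*(j^3 - 11*j^2 + 38*j - 40) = (j - 5)^2*(j - 3)*(j + 2)*(j^2 - 6*j + 8) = (j - 5)^2*(j - 3)*(j - 2)*(j + 2)*(j - 4)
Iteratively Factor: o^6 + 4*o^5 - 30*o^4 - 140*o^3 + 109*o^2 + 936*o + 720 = (o + 4)*(o^5 - 30*o^3 - 20*o^2 + 189*o + 180) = (o + 1)*(o + 4)*(o^4 - o^3 - 29*o^2 + 9*o + 180) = (o - 3)*(o + 1)*(o + 4)*(o^3 + 2*o^2 - 23*o - 60) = (o - 3)*(o + 1)*(o + 3)*(o + 4)*(o^2 - o - 20) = (o - 5)*(o - 3)*(o + 1)*(o + 3)*(o + 4)*(o + 4)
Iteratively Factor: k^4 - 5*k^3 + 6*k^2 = (k)*(k^3 - 5*k^2 + 6*k) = k^2*(k^2 - 5*k + 6) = k^2*(k - 2)*(k - 3)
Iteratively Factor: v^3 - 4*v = (v + 2)*(v^2 - 2*v) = v*(v + 2)*(v - 2)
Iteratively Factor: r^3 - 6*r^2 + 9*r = (r)*(r^2 - 6*r + 9) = r*(r - 3)*(r - 3)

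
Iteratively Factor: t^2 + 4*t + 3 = (t + 3)*(t + 1)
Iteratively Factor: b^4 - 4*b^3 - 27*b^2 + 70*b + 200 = (b + 4)*(b^3 - 8*b^2 + 5*b + 50) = (b - 5)*(b + 4)*(b^2 - 3*b - 10) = (b - 5)^2*(b + 4)*(b + 2)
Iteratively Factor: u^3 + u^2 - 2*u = (u + 2)*(u^2 - u) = (u - 1)*(u + 2)*(u)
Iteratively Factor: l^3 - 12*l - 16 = (l - 4)*(l^2 + 4*l + 4) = (l - 4)*(l + 2)*(l + 2)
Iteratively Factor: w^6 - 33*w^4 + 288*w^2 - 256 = (w - 1)*(w^5 + w^4 - 32*w^3 - 32*w^2 + 256*w + 256) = (w - 4)*(w - 1)*(w^4 + 5*w^3 - 12*w^2 - 80*w - 64) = (w - 4)*(w - 1)*(w + 1)*(w^3 + 4*w^2 - 16*w - 64) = (w - 4)^2*(w - 1)*(w + 1)*(w^2 + 8*w + 16) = (w - 4)^2*(w - 1)*(w + 1)*(w + 4)*(w + 4)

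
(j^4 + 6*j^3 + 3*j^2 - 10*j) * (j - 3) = j^5 + 3*j^4 - 15*j^3 - 19*j^2 + 30*j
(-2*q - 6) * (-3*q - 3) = 6*q^2 + 24*q + 18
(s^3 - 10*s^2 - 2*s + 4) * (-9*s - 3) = -9*s^4 + 87*s^3 + 48*s^2 - 30*s - 12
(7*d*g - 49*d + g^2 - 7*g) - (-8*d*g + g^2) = 15*d*g - 49*d - 7*g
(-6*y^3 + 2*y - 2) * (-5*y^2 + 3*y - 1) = 30*y^5 - 18*y^4 - 4*y^3 + 16*y^2 - 8*y + 2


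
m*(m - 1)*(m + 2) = m^3 + m^2 - 2*m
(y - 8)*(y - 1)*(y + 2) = y^3 - 7*y^2 - 10*y + 16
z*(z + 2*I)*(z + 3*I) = z^3 + 5*I*z^2 - 6*z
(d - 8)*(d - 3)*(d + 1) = d^3 - 10*d^2 + 13*d + 24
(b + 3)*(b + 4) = b^2 + 7*b + 12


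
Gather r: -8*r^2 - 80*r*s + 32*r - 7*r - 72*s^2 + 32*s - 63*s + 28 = -8*r^2 + r*(25 - 80*s) - 72*s^2 - 31*s + 28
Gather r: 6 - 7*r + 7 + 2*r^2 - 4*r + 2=2*r^2 - 11*r + 15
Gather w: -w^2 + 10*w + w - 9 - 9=-w^2 + 11*w - 18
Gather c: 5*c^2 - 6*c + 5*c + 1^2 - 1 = 5*c^2 - c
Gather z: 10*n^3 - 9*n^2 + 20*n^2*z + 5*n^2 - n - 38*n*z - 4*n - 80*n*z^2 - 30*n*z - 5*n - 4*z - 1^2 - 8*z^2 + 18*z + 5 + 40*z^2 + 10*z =10*n^3 - 4*n^2 - 10*n + z^2*(32 - 80*n) + z*(20*n^2 - 68*n + 24) + 4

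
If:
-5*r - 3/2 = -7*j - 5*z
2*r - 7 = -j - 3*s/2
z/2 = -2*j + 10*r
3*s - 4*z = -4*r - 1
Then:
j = -9/2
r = -3/5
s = 127/15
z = 6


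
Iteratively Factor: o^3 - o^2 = (o)*(o^2 - o) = o*(o - 1)*(o)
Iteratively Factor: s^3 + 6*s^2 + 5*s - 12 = (s - 1)*(s^2 + 7*s + 12) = (s - 1)*(s + 4)*(s + 3)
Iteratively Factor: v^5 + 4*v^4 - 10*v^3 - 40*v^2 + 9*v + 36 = (v + 4)*(v^4 - 10*v^2 + 9) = (v + 3)*(v + 4)*(v^3 - 3*v^2 - v + 3) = (v - 3)*(v + 3)*(v + 4)*(v^2 - 1) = (v - 3)*(v - 1)*(v + 3)*(v + 4)*(v + 1)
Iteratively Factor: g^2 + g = (g)*(g + 1)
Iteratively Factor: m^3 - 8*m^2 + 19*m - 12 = (m - 4)*(m^2 - 4*m + 3) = (m - 4)*(m - 1)*(m - 3)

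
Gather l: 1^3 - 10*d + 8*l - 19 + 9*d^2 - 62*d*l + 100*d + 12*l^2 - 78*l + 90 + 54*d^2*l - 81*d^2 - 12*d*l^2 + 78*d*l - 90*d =-72*d^2 + l^2*(12 - 12*d) + l*(54*d^2 + 16*d - 70) + 72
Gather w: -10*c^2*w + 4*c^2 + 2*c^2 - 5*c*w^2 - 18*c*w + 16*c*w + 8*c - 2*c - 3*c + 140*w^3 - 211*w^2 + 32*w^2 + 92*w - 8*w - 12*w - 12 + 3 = 6*c^2 + 3*c + 140*w^3 + w^2*(-5*c - 179) + w*(-10*c^2 - 2*c + 72) - 9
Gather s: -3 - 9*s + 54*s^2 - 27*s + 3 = 54*s^2 - 36*s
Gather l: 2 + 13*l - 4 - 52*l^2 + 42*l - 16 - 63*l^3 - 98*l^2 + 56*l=-63*l^3 - 150*l^2 + 111*l - 18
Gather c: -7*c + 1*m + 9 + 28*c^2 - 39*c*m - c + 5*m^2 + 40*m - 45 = 28*c^2 + c*(-39*m - 8) + 5*m^2 + 41*m - 36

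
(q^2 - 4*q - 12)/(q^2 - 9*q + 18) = (q + 2)/(q - 3)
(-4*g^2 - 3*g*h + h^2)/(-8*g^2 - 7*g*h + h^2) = (4*g - h)/(8*g - h)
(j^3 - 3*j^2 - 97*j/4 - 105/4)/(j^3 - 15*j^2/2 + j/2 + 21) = (j + 5/2)/(j - 2)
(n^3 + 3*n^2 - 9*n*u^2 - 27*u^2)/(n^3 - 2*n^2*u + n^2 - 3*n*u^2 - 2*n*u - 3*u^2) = (n^2 + 3*n*u + 3*n + 9*u)/(n^2 + n*u + n + u)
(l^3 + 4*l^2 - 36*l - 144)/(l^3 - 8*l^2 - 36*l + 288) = (l + 4)/(l - 8)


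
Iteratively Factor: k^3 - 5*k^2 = (k)*(k^2 - 5*k) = k^2*(k - 5)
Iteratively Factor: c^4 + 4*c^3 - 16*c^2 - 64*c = (c - 4)*(c^3 + 8*c^2 + 16*c) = c*(c - 4)*(c^2 + 8*c + 16) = c*(c - 4)*(c + 4)*(c + 4)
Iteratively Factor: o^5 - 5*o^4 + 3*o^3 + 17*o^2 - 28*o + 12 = (o - 2)*(o^4 - 3*o^3 - 3*o^2 + 11*o - 6) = (o - 2)*(o + 2)*(o^3 - 5*o^2 + 7*o - 3) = (o - 3)*(o - 2)*(o + 2)*(o^2 - 2*o + 1) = (o - 3)*(o - 2)*(o - 1)*(o + 2)*(o - 1)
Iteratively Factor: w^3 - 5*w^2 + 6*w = (w - 3)*(w^2 - 2*w) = (w - 3)*(w - 2)*(w)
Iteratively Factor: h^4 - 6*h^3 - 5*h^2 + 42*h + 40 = (h - 5)*(h^3 - h^2 - 10*h - 8) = (h - 5)*(h - 4)*(h^2 + 3*h + 2) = (h - 5)*(h - 4)*(h + 1)*(h + 2)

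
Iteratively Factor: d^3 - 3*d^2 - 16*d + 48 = (d + 4)*(d^2 - 7*d + 12) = (d - 3)*(d + 4)*(d - 4)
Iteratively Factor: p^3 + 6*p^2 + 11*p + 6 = (p + 1)*(p^2 + 5*p + 6) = (p + 1)*(p + 3)*(p + 2)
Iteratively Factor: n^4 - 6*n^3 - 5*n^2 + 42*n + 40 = (n + 2)*(n^3 - 8*n^2 + 11*n + 20) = (n - 5)*(n + 2)*(n^2 - 3*n - 4) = (n - 5)*(n - 4)*(n + 2)*(n + 1)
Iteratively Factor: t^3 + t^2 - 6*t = (t - 2)*(t^2 + 3*t) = t*(t - 2)*(t + 3)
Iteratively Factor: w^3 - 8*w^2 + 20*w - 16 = (w - 2)*(w^2 - 6*w + 8) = (w - 2)^2*(w - 4)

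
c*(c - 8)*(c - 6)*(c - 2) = c^4 - 16*c^3 + 76*c^2 - 96*c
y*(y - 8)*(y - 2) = y^3 - 10*y^2 + 16*y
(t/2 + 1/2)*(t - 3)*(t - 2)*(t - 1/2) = t^4/2 - 9*t^3/4 + 3*t^2/2 + 11*t/4 - 3/2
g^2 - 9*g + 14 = (g - 7)*(g - 2)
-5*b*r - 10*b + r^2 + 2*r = (-5*b + r)*(r + 2)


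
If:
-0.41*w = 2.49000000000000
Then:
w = -6.07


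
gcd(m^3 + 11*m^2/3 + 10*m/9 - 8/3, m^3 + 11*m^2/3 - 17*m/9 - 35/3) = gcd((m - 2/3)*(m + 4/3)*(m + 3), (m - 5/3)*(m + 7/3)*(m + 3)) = m + 3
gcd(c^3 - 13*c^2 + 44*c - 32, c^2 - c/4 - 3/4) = c - 1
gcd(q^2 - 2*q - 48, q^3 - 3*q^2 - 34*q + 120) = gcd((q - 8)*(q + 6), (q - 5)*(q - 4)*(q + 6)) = q + 6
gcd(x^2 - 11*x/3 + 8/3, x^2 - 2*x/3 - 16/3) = x - 8/3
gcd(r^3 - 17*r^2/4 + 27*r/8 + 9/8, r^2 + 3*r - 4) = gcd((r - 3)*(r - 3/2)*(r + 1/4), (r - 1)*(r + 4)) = 1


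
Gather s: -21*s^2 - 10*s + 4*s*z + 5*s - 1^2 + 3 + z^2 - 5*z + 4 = -21*s^2 + s*(4*z - 5) + z^2 - 5*z + 6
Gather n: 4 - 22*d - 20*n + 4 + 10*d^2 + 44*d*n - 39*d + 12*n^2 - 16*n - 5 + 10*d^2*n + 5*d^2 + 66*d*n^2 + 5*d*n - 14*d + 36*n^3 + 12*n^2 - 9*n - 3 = 15*d^2 - 75*d + 36*n^3 + n^2*(66*d + 24) + n*(10*d^2 + 49*d - 45)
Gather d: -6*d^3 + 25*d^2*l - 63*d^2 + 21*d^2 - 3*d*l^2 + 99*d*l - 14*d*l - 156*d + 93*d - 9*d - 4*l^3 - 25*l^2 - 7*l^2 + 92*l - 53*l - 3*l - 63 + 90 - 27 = -6*d^3 + d^2*(25*l - 42) + d*(-3*l^2 + 85*l - 72) - 4*l^3 - 32*l^2 + 36*l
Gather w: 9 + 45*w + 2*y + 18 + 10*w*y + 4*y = w*(10*y + 45) + 6*y + 27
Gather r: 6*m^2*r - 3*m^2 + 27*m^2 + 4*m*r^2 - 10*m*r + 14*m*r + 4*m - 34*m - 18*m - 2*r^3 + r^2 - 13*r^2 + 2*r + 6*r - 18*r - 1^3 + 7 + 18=24*m^2 - 48*m - 2*r^3 + r^2*(4*m - 12) + r*(6*m^2 + 4*m - 10) + 24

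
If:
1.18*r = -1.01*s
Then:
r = -0.855932203389831*s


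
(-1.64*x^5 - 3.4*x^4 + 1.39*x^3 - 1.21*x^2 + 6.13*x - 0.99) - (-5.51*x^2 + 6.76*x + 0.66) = -1.64*x^5 - 3.4*x^4 + 1.39*x^3 + 4.3*x^2 - 0.63*x - 1.65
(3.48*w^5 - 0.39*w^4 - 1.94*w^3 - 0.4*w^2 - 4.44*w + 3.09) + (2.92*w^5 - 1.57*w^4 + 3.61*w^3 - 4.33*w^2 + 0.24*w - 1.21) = 6.4*w^5 - 1.96*w^4 + 1.67*w^3 - 4.73*w^2 - 4.2*w + 1.88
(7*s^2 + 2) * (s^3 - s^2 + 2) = 7*s^5 - 7*s^4 + 2*s^3 + 12*s^2 + 4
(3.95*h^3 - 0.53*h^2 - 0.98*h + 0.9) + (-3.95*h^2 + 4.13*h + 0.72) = 3.95*h^3 - 4.48*h^2 + 3.15*h + 1.62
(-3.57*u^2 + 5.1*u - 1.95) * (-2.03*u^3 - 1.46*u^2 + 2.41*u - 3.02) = 7.2471*u^5 - 5.1408*u^4 - 12.0912*u^3 + 25.9194*u^2 - 20.1015*u + 5.889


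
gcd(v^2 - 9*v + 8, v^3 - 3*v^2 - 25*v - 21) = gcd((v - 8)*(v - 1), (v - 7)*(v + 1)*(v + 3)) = 1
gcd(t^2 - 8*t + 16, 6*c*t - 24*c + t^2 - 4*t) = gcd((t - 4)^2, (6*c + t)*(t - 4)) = t - 4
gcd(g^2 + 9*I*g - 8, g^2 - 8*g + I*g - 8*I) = g + I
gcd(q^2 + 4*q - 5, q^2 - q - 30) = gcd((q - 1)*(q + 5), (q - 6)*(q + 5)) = q + 5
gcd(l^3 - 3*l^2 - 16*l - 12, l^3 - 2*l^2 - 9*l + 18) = 1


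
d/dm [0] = 0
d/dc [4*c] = 4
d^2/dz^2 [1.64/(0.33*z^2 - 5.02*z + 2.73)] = (-0.357192*z^2 + 5.433648*z + 1.64*(0.66*z - 5.02)*(1.32*z - 10.04) - 2.954952)/(0.33*z^2 - 5.02*z + 2.73)^3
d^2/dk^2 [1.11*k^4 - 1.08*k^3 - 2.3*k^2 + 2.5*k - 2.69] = 13.32*k^2 - 6.48*k - 4.6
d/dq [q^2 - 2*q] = 2*q - 2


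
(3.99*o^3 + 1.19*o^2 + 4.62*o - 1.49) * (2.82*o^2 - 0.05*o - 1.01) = 11.2518*o^5 + 3.1563*o^4 + 8.939*o^3 - 5.6347*o^2 - 4.5917*o + 1.5049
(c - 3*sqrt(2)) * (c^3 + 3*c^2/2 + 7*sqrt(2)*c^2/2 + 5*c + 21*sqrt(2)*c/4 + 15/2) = c^4 + sqrt(2)*c^3/2 + 3*c^3/2 - 16*c^2 + 3*sqrt(2)*c^2/4 - 24*c - 15*sqrt(2)*c - 45*sqrt(2)/2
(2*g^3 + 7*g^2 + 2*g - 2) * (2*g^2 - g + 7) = 4*g^5 + 12*g^4 + 11*g^3 + 43*g^2 + 16*g - 14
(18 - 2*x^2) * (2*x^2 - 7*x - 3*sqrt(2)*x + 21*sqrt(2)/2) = -4*x^4 + 6*sqrt(2)*x^3 + 14*x^3 - 21*sqrt(2)*x^2 + 36*x^2 - 126*x - 54*sqrt(2)*x + 189*sqrt(2)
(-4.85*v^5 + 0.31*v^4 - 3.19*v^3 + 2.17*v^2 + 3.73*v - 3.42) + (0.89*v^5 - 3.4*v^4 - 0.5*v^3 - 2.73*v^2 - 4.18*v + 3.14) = -3.96*v^5 - 3.09*v^4 - 3.69*v^3 - 0.56*v^2 - 0.45*v - 0.28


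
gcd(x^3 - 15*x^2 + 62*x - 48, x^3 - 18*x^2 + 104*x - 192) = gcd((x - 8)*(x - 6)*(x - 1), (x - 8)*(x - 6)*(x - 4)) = x^2 - 14*x + 48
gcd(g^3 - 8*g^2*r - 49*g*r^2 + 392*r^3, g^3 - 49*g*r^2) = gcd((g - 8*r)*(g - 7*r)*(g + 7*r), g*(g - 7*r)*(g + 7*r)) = -g^2 + 49*r^2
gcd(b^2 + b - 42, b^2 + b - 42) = b^2 + b - 42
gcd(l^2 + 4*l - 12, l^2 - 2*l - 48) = l + 6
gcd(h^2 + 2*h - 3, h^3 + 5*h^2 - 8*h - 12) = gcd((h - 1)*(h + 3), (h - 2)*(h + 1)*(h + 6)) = 1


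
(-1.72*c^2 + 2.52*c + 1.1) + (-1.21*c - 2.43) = -1.72*c^2 + 1.31*c - 1.33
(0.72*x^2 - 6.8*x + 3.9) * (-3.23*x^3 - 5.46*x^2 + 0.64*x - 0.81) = -2.3256*x^5 + 18.0328*x^4 + 24.9918*x^3 - 26.2292*x^2 + 8.004*x - 3.159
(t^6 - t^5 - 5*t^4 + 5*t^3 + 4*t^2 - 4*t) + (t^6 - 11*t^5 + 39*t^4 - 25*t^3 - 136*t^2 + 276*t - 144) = 2*t^6 - 12*t^5 + 34*t^4 - 20*t^3 - 132*t^2 + 272*t - 144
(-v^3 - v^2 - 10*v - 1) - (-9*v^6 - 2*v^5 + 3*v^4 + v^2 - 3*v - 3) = 9*v^6 + 2*v^5 - 3*v^4 - v^3 - 2*v^2 - 7*v + 2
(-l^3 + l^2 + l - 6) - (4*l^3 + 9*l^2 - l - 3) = -5*l^3 - 8*l^2 + 2*l - 3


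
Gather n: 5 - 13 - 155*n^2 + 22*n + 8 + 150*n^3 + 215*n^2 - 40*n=150*n^3 + 60*n^2 - 18*n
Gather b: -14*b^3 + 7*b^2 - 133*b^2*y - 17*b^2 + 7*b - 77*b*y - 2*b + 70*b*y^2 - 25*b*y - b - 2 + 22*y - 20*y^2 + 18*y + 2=-14*b^3 + b^2*(-133*y - 10) + b*(70*y^2 - 102*y + 4) - 20*y^2 + 40*y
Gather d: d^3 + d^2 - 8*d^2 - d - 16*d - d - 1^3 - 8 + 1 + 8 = d^3 - 7*d^2 - 18*d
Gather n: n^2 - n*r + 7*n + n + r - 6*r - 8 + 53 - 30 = n^2 + n*(8 - r) - 5*r + 15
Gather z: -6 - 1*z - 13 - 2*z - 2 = -3*z - 21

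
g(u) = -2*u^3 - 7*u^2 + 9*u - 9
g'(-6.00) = -123.00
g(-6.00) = 117.00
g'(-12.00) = -687.00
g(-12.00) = 2331.00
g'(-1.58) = 16.14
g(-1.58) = -32.81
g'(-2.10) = 11.94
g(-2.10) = -40.25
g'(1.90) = -39.26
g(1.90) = -30.89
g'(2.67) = -71.15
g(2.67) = -72.94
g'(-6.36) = -144.66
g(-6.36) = 165.13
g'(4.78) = -195.01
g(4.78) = -344.35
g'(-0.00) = 9.00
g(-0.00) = -9.00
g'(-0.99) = 16.98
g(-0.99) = -22.83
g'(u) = -6*u^2 - 14*u + 9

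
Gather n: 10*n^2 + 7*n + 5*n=10*n^2 + 12*n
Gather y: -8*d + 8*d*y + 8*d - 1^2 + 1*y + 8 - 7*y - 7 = y*(8*d - 6)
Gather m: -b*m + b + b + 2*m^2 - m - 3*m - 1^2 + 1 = 2*b + 2*m^2 + m*(-b - 4)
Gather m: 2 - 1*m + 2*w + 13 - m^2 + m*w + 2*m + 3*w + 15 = -m^2 + m*(w + 1) + 5*w + 30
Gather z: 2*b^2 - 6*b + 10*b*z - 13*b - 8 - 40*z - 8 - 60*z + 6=2*b^2 - 19*b + z*(10*b - 100) - 10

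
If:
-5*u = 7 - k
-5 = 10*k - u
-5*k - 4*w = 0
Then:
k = -32/49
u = -75/49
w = 40/49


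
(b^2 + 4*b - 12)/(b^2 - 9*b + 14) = (b + 6)/(b - 7)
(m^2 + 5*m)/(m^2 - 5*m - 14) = m*(m + 5)/(m^2 - 5*m - 14)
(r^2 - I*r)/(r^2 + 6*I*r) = (r - I)/(r + 6*I)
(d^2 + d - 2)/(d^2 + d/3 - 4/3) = 3*(d + 2)/(3*d + 4)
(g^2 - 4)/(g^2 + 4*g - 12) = (g + 2)/(g + 6)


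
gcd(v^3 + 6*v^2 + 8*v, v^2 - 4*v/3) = v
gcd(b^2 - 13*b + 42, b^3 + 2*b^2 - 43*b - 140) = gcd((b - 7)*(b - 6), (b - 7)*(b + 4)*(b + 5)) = b - 7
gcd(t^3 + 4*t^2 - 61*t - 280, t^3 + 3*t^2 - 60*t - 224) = t^2 - t - 56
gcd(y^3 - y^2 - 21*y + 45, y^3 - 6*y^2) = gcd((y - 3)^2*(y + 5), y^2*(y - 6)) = 1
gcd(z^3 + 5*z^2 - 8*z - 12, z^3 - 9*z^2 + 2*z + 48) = 1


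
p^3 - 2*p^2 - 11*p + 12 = (p - 4)*(p - 1)*(p + 3)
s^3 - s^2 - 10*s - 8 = (s - 4)*(s + 1)*(s + 2)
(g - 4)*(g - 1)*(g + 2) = g^3 - 3*g^2 - 6*g + 8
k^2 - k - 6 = (k - 3)*(k + 2)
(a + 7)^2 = a^2 + 14*a + 49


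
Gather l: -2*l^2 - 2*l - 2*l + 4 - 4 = -2*l^2 - 4*l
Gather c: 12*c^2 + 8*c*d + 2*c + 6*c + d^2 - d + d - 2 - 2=12*c^2 + c*(8*d + 8) + d^2 - 4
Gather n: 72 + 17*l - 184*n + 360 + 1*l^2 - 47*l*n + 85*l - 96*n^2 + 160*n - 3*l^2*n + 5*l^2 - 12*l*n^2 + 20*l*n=6*l^2 + 102*l + n^2*(-12*l - 96) + n*(-3*l^2 - 27*l - 24) + 432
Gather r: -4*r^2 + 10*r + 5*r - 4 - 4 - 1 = -4*r^2 + 15*r - 9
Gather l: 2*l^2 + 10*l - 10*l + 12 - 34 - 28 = 2*l^2 - 50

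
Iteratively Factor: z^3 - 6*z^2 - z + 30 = (z - 3)*(z^2 - 3*z - 10) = (z - 5)*(z - 3)*(z + 2)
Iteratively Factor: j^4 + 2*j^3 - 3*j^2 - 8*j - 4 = (j + 1)*(j^3 + j^2 - 4*j - 4) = (j + 1)^2*(j^2 - 4) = (j + 1)^2*(j + 2)*(j - 2)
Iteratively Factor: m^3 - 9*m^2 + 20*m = (m - 5)*(m^2 - 4*m) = m*(m - 5)*(m - 4)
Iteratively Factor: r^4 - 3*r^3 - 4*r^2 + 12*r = (r - 2)*(r^3 - r^2 - 6*r) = r*(r - 2)*(r^2 - r - 6) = r*(r - 2)*(r + 2)*(r - 3)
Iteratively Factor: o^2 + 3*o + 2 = (o + 1)*(o + 2)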